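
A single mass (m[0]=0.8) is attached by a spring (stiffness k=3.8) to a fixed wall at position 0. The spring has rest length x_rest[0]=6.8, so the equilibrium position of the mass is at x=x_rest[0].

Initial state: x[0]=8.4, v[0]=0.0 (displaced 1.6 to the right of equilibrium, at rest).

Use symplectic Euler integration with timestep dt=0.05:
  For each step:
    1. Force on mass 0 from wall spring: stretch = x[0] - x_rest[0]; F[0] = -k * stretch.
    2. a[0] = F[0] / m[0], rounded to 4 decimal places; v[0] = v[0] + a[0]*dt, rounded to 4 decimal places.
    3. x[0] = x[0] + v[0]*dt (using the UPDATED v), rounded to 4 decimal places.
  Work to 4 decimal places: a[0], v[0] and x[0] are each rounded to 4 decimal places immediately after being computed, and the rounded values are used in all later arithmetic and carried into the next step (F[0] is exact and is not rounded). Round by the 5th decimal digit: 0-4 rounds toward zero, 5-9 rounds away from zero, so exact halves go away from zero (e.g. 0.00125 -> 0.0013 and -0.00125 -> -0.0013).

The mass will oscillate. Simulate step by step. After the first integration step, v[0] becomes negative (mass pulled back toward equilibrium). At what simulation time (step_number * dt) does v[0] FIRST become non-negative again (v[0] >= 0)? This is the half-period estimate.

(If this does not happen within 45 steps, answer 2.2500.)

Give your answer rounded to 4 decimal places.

Answer: 1.4500

Derivation:
Step 0: x=[8.4000] v=[0.0000]
Step 1: x=[8.3810] v=[-0.3800]
Step 2: x=[8.3432] v=[-0.7555]
Step 3: x=[8.2871] v=[-1.1220]
Step 4: x=[8.2133] v=[-1.4752]
Step 5: x=[8.1228] v=[-1.8109]
Step 6: x=[8.0165] v=[-2.1251]
Step 7: x=[7.8958] v=[-2.4140]
Step 8: x=[7.7621] v=[-2.6743]
Step 9: x=[7.6170] v=[-2.9028]
Step 10: x=[7.4622] v=[-3.0968]
Step 11: x=[7.2995] v=[-3.2541]
Step 12: x=[7.1309] v=[-3.3727]
Step 13: x=[6.9583] v=[-3.4513]
Step 14: x=[6.7839] v=[-3.4889]
Step 15: x=[6.6096] v=[-3.4851]
Step 16: x=[6.4376] v=[-3.4399]
Step 17: x=[6.2699] v=[-3.3538]
Step 18: x=[6.1085] v=[-3.2279]
Step 19: x=[5.9553] v=[-3.0637]
Step 20: x=[5.8121] v=[-2.8631]
Step 21: x=[5.6807] v=[-2.6285]
Step 22: x=[5.5626] v=[-2.3627]
Step 23: x=[5.4592] v=[-2.0688]
Step 24: x=[5.3717] v=[-1.7504]
Step 25: x=[5.3011] v=[-1.4112]
Step 26: x=[5.2483] v=[-1.0552]
Step 27: x=[5.2140] v=[-0.6867]
Step 28: x=[5.1985] v=[-0.3100]
Step 29: x=[5.2020] v=[0.0704]
First v>=0 after going negative at step 29, time=1.4500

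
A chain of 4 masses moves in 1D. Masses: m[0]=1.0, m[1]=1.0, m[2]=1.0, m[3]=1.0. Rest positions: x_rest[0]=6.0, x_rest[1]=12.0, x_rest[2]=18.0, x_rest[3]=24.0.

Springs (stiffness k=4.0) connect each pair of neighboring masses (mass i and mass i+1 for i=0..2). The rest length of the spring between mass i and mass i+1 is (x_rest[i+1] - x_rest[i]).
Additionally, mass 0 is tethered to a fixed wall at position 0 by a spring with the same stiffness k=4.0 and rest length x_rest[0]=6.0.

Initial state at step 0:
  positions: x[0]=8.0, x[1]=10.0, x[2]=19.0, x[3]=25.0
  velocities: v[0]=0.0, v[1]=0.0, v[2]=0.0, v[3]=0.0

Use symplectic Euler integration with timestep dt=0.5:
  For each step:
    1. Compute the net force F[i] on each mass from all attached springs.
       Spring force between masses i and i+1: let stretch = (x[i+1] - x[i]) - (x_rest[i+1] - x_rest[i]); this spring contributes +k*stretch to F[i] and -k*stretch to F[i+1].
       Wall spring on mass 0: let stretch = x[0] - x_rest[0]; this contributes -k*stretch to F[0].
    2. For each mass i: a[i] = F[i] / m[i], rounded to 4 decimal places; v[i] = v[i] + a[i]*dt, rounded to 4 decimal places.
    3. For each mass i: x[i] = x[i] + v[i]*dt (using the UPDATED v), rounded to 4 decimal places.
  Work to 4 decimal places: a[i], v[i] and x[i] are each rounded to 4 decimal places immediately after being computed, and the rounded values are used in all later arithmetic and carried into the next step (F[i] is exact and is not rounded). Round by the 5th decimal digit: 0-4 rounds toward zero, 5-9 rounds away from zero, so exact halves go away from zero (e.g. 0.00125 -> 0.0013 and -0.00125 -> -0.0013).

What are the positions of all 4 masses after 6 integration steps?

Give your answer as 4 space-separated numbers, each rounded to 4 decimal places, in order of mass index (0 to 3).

Step 0: x=[8.0000 10.0000 19.0000 25.0000] v=[0.0000 0.0000 0.0000 0.0000]
Step 1: x=[2.0000 17.0000 16.0000 25.0000] v=[-12.0000 14.0000 -6.0000 0.0000]
Step 2: x=[9.0000 8.0000 23.0000 22.0000] v=[14.0000 -18.0000 14.0000 -6.0000]
Step 3: x=[6.0000 15.0000 14.0000 26.0000] v=[-6.0000 14.0000 -18.0000 8.0000]
Step 4: x=[6.0000 12.0000 18.0000 24.0000] v=[0.0000 -6.0000 8.0000 -4.0000]
Step 5: x=[6.0000 9.0000 22.0000 22.0000] v=[0.0000 -6.0000 8.0000 -4.0000]
Step 6: x=[3.0000 16.0000 13.0000 26.0000] v=[-6.0000 14.0000 -18.0000 8.0000]

Answer: 3.0000 16.0000 13.0000 26.0000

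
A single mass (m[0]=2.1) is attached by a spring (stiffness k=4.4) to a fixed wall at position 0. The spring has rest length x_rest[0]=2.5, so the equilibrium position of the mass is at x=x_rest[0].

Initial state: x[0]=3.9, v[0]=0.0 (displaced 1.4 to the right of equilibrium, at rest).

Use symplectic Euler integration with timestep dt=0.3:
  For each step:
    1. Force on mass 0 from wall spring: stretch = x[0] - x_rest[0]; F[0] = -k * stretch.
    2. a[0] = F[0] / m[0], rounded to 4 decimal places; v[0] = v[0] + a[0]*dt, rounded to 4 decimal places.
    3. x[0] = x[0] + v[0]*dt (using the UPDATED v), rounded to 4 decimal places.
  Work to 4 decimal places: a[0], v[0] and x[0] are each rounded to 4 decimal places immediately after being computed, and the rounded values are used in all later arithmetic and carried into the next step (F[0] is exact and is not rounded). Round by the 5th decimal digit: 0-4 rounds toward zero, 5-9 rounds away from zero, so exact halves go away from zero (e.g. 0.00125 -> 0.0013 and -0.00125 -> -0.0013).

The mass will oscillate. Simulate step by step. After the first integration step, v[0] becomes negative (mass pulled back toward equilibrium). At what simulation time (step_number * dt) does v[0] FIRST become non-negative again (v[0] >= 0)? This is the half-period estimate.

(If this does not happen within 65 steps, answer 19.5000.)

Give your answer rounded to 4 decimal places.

Answer: 2.4000

Derivation:
Step 0: x=[3.9000] v=[0.0000]
Step 1: x=[3.6360] v=[-0.8800]
Step 2: x=[3.1578] v=[-1.5941]
Step 3: x=[2.5555] v=[-2.0076]
Step 4: x=[1.9428] v=[-2.0425]
Step 5: x=[1.4351] v=[-1.6923]
Step 6: x=[1.1282] v=[-1.0229]
Step 7: x=[1.0800] v=[-0.1606]
Step 8: x=[1.2996] v=[0.7320]
First v>=0 after going negative at step 8, time=2.4000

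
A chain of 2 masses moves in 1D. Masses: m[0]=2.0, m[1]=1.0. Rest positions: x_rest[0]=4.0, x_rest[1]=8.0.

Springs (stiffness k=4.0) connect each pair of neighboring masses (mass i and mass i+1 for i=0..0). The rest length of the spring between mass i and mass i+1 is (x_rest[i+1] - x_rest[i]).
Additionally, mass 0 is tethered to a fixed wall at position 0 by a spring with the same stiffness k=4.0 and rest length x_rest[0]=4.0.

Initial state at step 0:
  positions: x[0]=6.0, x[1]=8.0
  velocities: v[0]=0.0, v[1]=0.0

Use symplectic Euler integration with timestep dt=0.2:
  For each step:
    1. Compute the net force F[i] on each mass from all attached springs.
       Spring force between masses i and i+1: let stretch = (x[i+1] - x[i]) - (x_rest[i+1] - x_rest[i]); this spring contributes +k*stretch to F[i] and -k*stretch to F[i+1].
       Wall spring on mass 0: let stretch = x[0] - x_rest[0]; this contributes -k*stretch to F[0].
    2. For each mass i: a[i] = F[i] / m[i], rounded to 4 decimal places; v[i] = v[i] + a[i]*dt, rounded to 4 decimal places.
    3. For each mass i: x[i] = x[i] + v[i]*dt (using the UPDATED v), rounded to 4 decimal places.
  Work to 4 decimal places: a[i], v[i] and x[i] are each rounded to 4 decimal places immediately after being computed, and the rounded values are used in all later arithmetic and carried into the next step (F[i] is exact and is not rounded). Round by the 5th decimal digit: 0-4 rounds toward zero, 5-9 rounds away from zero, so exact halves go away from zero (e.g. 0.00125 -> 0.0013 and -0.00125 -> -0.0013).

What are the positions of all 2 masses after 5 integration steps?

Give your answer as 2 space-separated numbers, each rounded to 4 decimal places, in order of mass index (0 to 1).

Answer: 3.3632 9.9502

Derivation:
Step 0: x=[6.0000 8.0000] v=[0.0000 0.0000]
Step 1: x=[5.6800 8.3200] v=[-1.6000 1.6000]
Step 2: x=[5.1168 8.8576] v=[-2.8160 2.6880]
Step 3: x=[4.4435 9.4367] v=[-3.3664 2.8954]
Step 4: x=[3.8142 9.8569] v=[-3.1465 2.1008]
Step 5: x=[3.3632 9.9502] v=[-2.2551 0.4666]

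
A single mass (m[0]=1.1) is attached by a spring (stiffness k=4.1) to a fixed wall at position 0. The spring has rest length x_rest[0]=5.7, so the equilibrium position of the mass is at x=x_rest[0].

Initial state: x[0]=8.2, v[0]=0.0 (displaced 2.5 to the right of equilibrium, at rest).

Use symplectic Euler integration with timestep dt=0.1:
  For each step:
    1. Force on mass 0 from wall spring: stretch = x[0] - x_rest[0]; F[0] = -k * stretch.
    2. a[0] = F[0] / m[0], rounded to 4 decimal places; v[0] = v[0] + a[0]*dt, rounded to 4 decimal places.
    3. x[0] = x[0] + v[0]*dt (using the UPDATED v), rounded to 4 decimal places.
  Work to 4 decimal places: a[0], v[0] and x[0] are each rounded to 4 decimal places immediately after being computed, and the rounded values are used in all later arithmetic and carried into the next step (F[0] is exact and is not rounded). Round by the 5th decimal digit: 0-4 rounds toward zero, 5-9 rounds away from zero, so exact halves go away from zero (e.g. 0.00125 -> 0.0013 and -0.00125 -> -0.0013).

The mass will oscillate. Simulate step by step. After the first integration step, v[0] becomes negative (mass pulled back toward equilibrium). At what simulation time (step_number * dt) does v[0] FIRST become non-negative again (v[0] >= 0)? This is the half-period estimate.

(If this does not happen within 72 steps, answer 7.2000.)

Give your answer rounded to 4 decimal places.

Answer: 1.7000

Derivation:
Step 0: x=[8.2000] v=[0.0000]
Step 1: x=[8.1068] v=[-0.9318]
Step 2: x=[7.9239] v=[-1.8289]
Step 3: x=[7.6581] v=[-2.6578]
Step 4: x=[7.3193] v=[-3.3876]
Step 5: x=[6.9202] v=[-3.9912]
Step 6: x=[6.4756] v=[-4.4460]
Step 7: x=[6.0021] v=[-4.7351]
Step 8: x=[5.5173] v=[-4.8477]
Step 9: x=[5.0393] v=[-4.7796]
Step 10: x=[4.5860] v=[-4.5333]
Step 11: x=[4.1742] v=[-4.1181]
Step 12: x=[3.8193] v=[-3.5494]
Step 13: x=[3.5345] v=[-2.8484]
Step 14: x=[3.3304] v=[-2.0413]
Step 15: x=[3.2146] v=[-1.1581]
Step 16: x=[3.1914] v=[-0.2317]
Step 17: x=[3.2617] v=[0.7033]
First v>=0 after going negative at step 17, time=1.7000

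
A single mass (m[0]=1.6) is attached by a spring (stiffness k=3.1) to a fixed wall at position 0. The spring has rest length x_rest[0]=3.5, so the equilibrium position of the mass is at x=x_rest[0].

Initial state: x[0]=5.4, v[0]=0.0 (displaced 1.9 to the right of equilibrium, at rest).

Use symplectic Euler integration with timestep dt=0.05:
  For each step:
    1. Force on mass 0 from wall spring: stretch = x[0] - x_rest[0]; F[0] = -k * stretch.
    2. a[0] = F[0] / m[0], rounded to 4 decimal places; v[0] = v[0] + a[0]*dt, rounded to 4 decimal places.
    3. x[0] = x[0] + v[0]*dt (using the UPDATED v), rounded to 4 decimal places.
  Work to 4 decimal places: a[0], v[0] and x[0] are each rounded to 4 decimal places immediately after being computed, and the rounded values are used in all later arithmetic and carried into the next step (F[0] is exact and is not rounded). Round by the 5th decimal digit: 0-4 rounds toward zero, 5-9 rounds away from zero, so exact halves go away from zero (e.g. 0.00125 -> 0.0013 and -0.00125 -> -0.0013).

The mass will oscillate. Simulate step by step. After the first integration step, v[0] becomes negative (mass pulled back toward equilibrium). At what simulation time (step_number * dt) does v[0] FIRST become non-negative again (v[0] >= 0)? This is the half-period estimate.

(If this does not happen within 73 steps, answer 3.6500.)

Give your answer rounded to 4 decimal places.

Step 0: x=[5.4000] v=[0.0000]
Step 1: x=[5.3908] v=[-0.1841]
Step 2: x=[5.3724] v=[-0.3673]
Step 3: x=[5.3450] v=[-0.5487]
Step 4: x=[5.3086] v=[-0.7274]
Step 5: x=[5.2635] v=[-0.9026]
Step 6: x=[5.2098] v=[-1.0734]
Step 7: x=[5.1479] v=[-1.2390]
Step 8: x=[5.0780] v=[-1.3986]
Step 9: x=[5.0004] v=[-1.5515]
Step 10: x=[4.9156] v=[-1.6969]
Step 11: x=[4.8239] v=[-1.8340]
Step 12: x=[4.7258] v=[-1.9623]
Step 13: x=[4.6217] v=[-2.0811]
Step 14: x=[4.5122] v=[-2.1898]
Step 15: x=[4.3978] v=[-2.2879]
Step 16: x=[4.2791] v=[-2.3749]
Step 17: x=[4.1566] v=[-2.4504]
Step 18: x=[4.0309] v=[-2.5140]
Step 19: x=[3.9026] v=[-2.5654]
Step 20: x=[3.7724] v=[-2.6044]
Step 21: x=[3.6409] v=[-2.6308]
Step 22: x=[3.5087] v=[-2.6445]
Step 23: x=[3.3764] v=[-2.6453]
Step 24: x=[3.2447] v=[-2.6333]
Step 25: x=[3.1143] v=[-2.6086]
Step 26: x=[2.9857] v=[-2.5712]
Step 27: x=[2.8596] v=[-2.5214]
Step 28: x=[2.7366] v=[-2.4594]
Step 29: x=[2.6173] v=[-2.3854]
Step 30: x=[2.5023] v=[-2.2999]
Step 31: x=[2.3921] v=[-2.2033]
Step 32: x=[2.2873] v=[-2.0960]
Step 33: x=[2.1884] v=[-1.9785]
Step 34: x=[2.0958] v=[-1.8514]
Step 35: x=[2.0100] v=[-1.7154]
Step 36: x=[1.9314] v=[-1.5711]
Step 37: x=[1.8604] v=[-1.4191]
Step 38: x=[1.7974] v=[-1.2603]
Step 39: x=[1.7426] v=[-1.0954]
Step 40: x=[1.6963] v=[-0.9252]
Step 41: x=[1.6588] v=[-0.7505]
Step 42: x=[1.6302] v=[-0.5721]
Step 43: x=[1.6107] v=[-0.3910]
Step 44: x=[1.6003] v=[-0.2080]
Step 45: x=[1.5991] v=[-0.0240]
Step 46: x=[1.6071] v=[0.1602]
First v>=0 after going negative at step 46, time=2.3000

Answer: 2.3000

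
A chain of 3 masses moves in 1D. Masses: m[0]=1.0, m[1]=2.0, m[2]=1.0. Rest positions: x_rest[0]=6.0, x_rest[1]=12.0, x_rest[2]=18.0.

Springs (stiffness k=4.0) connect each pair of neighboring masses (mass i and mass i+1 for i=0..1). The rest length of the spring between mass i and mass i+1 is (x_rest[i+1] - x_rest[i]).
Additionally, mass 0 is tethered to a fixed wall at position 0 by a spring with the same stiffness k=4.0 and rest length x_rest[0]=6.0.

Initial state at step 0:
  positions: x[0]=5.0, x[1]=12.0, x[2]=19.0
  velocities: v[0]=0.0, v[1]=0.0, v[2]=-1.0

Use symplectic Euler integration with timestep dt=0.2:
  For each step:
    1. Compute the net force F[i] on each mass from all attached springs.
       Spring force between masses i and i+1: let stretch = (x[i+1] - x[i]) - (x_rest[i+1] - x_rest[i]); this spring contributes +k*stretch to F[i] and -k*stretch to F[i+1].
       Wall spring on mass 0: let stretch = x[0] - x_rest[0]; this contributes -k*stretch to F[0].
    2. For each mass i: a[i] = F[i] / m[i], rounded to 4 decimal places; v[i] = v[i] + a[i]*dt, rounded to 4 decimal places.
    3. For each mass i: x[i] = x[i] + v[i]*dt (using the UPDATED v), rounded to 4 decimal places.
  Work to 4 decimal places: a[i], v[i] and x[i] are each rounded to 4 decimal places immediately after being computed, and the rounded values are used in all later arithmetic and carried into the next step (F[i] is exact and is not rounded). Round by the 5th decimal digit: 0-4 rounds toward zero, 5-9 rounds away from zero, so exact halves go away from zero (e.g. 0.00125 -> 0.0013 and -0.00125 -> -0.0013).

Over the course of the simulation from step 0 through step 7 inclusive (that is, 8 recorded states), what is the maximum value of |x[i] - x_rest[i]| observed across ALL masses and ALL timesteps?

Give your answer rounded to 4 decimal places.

Answer: 1.2181

Derivation:
Step 0: x=[5.0000 12.0000 19.0000] v=[0.0000 0.0000 -1.0000]
Step 1: x=[5.3200 12.0000 18.6400] v=[1.6000 0.0000 -1.8000]
Step 2: x=[5.8576 11.9968 18.1776] v=[2.6880 -0.0160 -2.3120]
Step 3: x=[6.4403 11.9969 17.6863] v=[2.9133 0.0006 -2.4566]
Step 4: x=[6.8816 12.0076 17.2447] v=[2.2063 0.0537 -2.2081]
Step 5: x=[7.0420 12.0272 16.9251] v=[0.8018 0.0981 -1.5978]
Step 6: x=[6.8733 12.0398 16.7819] v=[-0.8436 0.0632 -0.7161]
Step 7: x=[6.4315 12.0185 16.8399] v=[-2.2090 -0.1066 0.2902]
Max displacement = 1.2181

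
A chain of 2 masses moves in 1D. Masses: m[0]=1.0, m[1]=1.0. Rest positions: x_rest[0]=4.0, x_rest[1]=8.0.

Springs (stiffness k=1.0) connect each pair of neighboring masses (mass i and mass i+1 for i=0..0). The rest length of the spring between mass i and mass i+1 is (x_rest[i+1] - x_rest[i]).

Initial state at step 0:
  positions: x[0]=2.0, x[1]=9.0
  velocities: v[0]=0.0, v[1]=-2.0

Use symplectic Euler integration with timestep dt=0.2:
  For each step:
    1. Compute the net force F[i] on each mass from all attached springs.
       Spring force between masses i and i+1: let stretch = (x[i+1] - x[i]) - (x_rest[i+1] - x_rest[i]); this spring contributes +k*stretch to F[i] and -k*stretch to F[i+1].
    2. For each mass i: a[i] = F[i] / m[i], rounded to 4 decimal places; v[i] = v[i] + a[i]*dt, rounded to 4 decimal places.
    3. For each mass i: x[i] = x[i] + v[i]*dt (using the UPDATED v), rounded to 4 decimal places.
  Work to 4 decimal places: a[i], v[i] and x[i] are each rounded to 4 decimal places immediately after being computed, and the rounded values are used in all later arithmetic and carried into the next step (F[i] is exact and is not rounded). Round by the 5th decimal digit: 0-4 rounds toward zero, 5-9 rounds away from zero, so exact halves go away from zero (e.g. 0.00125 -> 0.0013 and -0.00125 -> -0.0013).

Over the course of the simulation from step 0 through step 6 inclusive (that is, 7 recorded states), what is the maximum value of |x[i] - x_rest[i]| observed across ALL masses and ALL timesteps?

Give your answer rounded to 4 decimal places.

Step 0: x=[2.0000 9.0000] v=[0.0000 -2.0000]
Step 1: x=[2.1200 8.4800] v=[0.6000 -2.6000]
Step 2: x=[2.3344 7.8656] v=[1.0720 -3.0720]
Step 3: x=[2.6100 7.1900] v=[1.3782 -3.3782]
Step 4: x=[2.9088 6.4912] v=[1.4942 -3.4942]
Step 5: x=[3.1909 5.8091] v=[1.4107 -3.4107]
Step 6: x=[3.4178 5.1822] v=[1.1343 -3.1343]
Max displacement = 2.8178

Answer: 2.8178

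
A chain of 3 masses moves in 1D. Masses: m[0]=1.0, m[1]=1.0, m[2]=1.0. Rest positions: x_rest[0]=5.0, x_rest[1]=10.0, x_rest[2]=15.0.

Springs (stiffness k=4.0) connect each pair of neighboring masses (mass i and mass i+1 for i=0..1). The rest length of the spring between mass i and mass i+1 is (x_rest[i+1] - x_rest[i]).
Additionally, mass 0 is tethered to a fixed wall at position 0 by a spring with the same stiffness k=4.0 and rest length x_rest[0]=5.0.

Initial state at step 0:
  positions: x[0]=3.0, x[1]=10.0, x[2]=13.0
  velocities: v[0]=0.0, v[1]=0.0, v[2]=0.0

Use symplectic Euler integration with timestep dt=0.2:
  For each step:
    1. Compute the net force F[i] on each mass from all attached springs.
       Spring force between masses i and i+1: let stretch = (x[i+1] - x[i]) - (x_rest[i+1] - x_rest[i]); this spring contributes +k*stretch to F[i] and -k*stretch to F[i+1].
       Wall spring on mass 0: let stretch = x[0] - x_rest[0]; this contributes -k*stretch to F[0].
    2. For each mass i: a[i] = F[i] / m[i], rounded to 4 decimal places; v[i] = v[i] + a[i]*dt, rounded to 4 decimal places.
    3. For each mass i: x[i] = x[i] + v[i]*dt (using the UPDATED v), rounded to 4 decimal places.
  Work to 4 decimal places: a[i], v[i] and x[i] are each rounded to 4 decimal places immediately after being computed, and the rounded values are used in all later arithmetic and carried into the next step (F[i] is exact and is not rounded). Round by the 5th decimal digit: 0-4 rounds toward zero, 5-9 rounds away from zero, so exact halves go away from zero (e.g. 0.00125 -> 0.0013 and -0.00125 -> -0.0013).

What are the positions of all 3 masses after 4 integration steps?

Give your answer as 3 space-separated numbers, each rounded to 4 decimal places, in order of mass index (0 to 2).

Step 0: x=[3.0000 10.0000 13.0000] v=[0.0000 0.0000 0.0000]
Step 1: x=[3.6400 9.3600 13.3200] v=[3.2000 -3.2000 1.6000]
Step 2: x=[4.6128 8.4384 13.8064] v=[4.8640 -4.6080 2.4320]
Step 3: x=[5.4596 7.7636 14.2339] v=[4.2342 -3.3741 2.1376]
Step 4: x=[5.8015 7.7554 14.4262] v=[1.7097 -0.0411 0.9614]

Answer: 5.8015 7.7554 14.4262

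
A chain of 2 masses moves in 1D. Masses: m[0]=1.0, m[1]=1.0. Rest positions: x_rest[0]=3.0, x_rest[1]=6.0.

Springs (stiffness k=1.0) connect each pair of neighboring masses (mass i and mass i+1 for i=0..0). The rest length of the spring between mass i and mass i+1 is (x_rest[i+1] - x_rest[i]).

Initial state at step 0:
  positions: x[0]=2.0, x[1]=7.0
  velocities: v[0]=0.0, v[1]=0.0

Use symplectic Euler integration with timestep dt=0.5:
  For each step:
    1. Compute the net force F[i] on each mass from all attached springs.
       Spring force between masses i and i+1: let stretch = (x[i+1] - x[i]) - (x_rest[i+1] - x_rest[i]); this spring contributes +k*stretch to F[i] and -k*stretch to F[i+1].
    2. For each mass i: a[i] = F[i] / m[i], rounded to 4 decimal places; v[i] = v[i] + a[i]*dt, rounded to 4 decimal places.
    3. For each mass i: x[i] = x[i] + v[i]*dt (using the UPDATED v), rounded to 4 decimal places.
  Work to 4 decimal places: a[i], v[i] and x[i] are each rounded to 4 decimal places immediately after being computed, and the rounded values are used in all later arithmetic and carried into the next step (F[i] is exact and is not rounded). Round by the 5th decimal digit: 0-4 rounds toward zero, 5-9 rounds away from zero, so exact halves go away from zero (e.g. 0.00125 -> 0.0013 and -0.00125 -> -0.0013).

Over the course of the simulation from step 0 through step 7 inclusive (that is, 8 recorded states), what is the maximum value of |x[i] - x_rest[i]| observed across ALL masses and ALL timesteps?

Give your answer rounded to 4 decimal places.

Answer: 1.0625

Derivation:
Step 0: x=[2.0000 7.0000] v=[0.0000 0.0000]
Step 1: x=[2.5000 6.5000] v=[1.0000 -1.0000]
Step 2: x=[3.2500 5.7500] v=[1.5000 -1.5000]
Step 3: x=[3.8750 5.1250] v=[1.2500 -1.2500]
Step 4: x=[4.0625 4.9375] v=[0.3750 -0.3750]
Step 5: x=[3.7188 5.2813] v=[-0.6875 0.6875]
Step 6: x=[3.0157 5.9845] v=[-1.4063 1.4063]
Step 7: x=[2.3048 6.6955] v=[-1.4219 1.4219]
Max displacement = 1.0625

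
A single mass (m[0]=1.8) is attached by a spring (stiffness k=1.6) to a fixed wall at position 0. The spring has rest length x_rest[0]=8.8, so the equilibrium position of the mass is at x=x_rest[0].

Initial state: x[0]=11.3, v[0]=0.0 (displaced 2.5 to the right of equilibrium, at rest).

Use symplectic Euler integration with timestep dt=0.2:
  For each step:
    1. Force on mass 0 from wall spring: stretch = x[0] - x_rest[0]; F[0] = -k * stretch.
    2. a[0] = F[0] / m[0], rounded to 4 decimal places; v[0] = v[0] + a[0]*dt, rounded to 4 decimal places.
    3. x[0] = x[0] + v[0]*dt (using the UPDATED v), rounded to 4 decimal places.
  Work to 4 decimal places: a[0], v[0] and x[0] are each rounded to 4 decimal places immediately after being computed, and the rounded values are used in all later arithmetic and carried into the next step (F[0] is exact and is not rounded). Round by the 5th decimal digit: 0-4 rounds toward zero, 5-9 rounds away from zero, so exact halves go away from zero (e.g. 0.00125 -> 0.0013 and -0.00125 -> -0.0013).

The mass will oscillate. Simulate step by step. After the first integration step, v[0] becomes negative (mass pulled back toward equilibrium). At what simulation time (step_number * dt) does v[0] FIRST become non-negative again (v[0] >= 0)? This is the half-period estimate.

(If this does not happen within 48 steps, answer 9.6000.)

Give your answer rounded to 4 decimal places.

Step 0: x=[11.3000] v=[0.0000]
Step 1: x=[11.2111] v=[-0.4444]
Step 2: x=[11.0365] v=[-0.8730]
Step 3: x=[10.7824] v=[-1.2706]
Step 4: x=[10.4578] v=[-1.6230]
Step 5: x=[10.0743] v=[-1.9177]
Step 6: x=[9.6455] v=[-2.1442]
Step 7: x=[9.1866] v=[-2.2945]
Step 8: x=[8.7140] v=[-2.3632]
Step 9: x=[8.2444] v=[-2.3479]
Step 10: x=[7.7946] v=[-2.2491]
Step 11: x=[7.3805] v=[-2.0704]
Step 12: x=[7.0169] v=[-1.8180]
Step 13: x=[6.7167] v=[-1.5010]
Step 14: x=[6.4906] v=[-1.1306]
Step 15: x=[6.3466] v=[-0.7200]
Step 16: x=[6.2898] v=[-0.2838]
Step 17: x=[6.3223] v=[0.1625]
First v>=0 after going negative at step 17, time=3.4000

Answer: 3.4000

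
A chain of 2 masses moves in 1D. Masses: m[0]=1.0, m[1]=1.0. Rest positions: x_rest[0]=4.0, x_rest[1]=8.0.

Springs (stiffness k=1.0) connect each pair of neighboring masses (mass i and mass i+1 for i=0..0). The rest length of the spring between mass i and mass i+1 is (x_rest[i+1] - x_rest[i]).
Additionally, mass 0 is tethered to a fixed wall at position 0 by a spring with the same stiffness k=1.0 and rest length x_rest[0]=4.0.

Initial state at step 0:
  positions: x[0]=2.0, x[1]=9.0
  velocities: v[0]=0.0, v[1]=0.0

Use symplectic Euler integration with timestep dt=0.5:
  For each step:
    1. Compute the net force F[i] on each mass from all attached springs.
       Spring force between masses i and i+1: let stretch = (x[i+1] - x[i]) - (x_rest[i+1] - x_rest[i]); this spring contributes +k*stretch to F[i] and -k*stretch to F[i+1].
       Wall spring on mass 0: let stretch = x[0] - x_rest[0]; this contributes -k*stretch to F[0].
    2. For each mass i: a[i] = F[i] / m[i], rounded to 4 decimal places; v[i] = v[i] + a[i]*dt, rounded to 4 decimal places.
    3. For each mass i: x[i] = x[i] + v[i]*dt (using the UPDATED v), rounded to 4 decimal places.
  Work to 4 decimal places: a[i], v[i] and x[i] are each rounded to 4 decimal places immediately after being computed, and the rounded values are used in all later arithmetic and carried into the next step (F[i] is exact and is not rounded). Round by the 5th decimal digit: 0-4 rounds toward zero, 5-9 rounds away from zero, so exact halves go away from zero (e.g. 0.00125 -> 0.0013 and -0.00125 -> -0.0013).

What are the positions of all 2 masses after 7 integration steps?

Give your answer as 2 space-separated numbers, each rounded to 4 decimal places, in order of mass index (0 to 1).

Step 0: x=[2.0000 9.0000] v=[0.0000 0.0000]
Step 1: x=[3.2500 8.2500] v=[2.5000 -1.5000]
Step 2: x=[4.9375 7.2500] v=[3.3750 -2.0000]
Step 3: x=[5.9688 6.6719] v=[2.0625 -1.1563]
Step 4: x=[5.6836 6.9180] v=[-0.5704 0.4922]
Step 5: x=[4.2861 7.8555] v=[-2.7950 1.8750]
Step 6: x=[2.7094 8.9007] v=[-3.1534 2.0903]
Step 7: x=[2.0032 9.3981] v=[-1.4125 0.9947]

Answer: 2.0032 9.3981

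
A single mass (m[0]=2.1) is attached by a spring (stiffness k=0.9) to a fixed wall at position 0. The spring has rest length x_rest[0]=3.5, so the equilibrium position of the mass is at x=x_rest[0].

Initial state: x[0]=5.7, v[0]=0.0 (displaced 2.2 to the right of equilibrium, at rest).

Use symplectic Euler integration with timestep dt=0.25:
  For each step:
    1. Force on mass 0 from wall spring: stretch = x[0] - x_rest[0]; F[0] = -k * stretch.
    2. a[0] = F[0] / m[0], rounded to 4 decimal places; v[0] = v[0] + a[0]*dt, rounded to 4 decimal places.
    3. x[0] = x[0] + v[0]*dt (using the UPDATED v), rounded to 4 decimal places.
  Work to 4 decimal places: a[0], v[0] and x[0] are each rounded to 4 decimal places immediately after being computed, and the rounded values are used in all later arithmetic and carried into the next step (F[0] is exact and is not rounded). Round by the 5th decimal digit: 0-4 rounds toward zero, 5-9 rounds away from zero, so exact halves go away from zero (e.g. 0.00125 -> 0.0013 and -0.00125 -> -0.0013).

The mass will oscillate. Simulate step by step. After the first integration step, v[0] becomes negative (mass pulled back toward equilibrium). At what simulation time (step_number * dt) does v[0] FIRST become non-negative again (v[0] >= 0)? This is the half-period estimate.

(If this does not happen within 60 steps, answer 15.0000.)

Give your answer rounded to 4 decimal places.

Step 0: x=[5.7000] v=[0.0000]
Step 1: x=[5.6411] v=[-0.2357]
Step 2: x=[5.5248] v=[-0.4651]
Step 3: x=[5.3543] v=[-0.6821]
Step 4: x=[5.1341] v=[-0.8808]
Step 5: x=[4.8701] v=[-1.0559]
Step 6: x=[4.5694] v=[-1.2027]
Step 7: x=[4.2401] v=[-1.3173]
Step 8: x=[3.8910] v=[-1.3966]
Step 9: x=[3.5314] v=[-1.4385]
Step 10: x=[3.1709] v=[-1.4419]
Step 11: x=[2.8192] v=[-1.4067]
Step 12: x=[2.4858] v=[-1.3338]
Step 13: x=[2.1795] v=[-1.2251]
Step 14: x=[1.9086] v=[-1.0836]
Step 15: x=[1.6803] v=[-0.9131]
Step 16: x=[1.5008] v=[-0.7181]
Step 17: x=[1.3748] v=[-0.5039]
Step 18: x=[1.3058] v=[-0.2762]
Step 19: x=[1.2955] v=[-0.0411]
Step 20: x=[1.3443] v=[0.1951]
First v>=0 after going negative at step 20, time=5.0000

Answer: 5.0000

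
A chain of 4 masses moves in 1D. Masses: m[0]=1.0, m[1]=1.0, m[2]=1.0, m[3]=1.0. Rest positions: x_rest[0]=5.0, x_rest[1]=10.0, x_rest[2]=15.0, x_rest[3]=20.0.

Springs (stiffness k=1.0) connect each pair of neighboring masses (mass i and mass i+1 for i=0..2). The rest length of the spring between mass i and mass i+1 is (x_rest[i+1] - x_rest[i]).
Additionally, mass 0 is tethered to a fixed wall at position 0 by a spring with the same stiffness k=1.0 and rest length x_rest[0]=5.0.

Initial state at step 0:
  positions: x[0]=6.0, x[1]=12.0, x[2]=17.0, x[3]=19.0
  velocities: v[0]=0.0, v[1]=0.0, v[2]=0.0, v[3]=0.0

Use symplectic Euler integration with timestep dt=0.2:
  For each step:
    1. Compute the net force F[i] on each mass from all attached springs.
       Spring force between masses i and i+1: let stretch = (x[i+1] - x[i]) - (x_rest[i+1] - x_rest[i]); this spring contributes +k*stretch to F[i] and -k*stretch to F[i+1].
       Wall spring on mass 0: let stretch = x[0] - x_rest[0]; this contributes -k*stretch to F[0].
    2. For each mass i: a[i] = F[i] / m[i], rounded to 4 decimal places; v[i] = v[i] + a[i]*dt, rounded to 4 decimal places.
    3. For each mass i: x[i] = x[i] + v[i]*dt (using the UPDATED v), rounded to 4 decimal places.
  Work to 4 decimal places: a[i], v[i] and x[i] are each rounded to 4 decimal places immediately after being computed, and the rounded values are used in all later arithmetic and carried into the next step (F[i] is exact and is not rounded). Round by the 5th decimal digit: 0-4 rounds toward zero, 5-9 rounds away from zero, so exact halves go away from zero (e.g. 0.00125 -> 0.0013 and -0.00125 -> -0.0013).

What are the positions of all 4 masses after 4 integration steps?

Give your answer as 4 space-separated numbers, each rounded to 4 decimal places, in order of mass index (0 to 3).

Answer: 5.9765 11.5800 15.9818 20.0622

Derivation:
Step 0: x=[6.0000 12.0000 17.0000 19.0000] v=[0.0000 0.0000 0.0000 0.0000]
Step 1: x=[6.0000 11.9600 16.8800 19.1200] v=[0.0000 -0.2000 -0.6000 0.6000]
Step 2: x=[5.9984 11.8784 16.6528 19.3504] v=[-0.0080 -0.4080 -1.1360 1.1520]
Step 3: x=[5.9921 11.7526 16.3425 19.6729] v=[-0.0317 -0.6291 -1.5514 1.6125]
Step 4: x=[5.9765 11.5800 15.9818 20.0622] v=[-0.0780 -0.8632 -1.8033 1.9464]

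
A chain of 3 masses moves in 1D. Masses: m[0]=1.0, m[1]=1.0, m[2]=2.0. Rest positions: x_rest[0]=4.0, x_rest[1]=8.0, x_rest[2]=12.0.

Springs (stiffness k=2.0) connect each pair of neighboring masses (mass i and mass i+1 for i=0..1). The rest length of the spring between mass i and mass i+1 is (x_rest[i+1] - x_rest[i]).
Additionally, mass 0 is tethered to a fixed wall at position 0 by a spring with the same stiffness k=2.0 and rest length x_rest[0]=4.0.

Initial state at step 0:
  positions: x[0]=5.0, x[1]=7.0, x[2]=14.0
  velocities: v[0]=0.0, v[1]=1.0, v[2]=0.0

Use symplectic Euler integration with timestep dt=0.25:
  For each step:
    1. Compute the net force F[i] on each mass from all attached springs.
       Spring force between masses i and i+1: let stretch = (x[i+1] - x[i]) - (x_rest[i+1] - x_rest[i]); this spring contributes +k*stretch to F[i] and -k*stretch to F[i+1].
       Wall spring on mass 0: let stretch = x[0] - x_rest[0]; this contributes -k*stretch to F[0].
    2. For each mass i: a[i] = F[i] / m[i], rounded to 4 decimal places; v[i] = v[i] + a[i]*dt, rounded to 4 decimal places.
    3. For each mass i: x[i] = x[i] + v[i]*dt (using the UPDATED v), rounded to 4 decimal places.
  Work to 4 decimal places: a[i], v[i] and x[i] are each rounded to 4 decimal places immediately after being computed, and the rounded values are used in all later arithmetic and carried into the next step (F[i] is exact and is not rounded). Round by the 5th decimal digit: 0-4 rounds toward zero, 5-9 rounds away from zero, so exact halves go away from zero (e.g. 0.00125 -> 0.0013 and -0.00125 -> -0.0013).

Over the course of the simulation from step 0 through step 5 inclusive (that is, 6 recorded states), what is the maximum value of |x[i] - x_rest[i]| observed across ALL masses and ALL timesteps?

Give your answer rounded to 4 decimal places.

Answer: 2.9240

Derivation:
Step 0: x=[5.0000 7.0000 14.0000] v=[0.0000 1.0000 0.0000]
Step 1: x=[4.6250 7.8750 13.8125] v=[-1.5000 3.5000 -0.7500]
Step 2: x=[4.0781 9.0860 13.5039] v=[-2.1875 4.8438 -1.2344]
Step 3: x=[3.6475 10.2232 13.1692] v=[-1.7226 4.5488 -1.3389]
Step 4: x=[3.5829 10.9067 12.9004] v=[-0.2585 2.7340 -1.0754]
Step 5: x=[3.9859 10.9240 12.7570] v=[1.6120 0.0690 -0.5738]
Max displacement = 2.9240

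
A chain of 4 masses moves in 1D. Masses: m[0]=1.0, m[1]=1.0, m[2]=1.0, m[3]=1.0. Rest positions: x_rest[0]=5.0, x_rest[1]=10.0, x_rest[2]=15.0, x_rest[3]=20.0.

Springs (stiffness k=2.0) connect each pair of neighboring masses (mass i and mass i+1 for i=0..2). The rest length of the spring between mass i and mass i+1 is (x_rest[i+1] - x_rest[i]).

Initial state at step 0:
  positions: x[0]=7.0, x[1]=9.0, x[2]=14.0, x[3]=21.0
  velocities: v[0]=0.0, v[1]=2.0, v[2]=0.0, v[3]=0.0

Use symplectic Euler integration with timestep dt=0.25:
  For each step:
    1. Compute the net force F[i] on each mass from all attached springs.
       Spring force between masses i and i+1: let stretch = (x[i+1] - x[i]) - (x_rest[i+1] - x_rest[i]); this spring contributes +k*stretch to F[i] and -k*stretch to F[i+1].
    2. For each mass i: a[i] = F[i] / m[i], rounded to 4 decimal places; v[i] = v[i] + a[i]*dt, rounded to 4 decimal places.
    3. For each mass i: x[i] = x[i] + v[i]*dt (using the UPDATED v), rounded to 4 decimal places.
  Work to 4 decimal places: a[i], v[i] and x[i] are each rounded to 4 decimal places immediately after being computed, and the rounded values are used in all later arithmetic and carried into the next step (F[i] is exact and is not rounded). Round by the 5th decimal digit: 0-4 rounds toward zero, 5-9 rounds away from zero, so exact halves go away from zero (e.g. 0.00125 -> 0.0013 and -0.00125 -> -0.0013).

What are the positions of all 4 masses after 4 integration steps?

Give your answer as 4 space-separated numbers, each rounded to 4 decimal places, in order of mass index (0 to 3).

Step 0: x=[7.0000 9.0000 14.0000 21.0000] v=[0.0000 2.0000 0.0000 0.0000]
Step 1: x=[6.6250 9.8750 14.2500 20.7500] v=[-1.5000 3.5000 1.0000 -1.0000]
Step 2: x=[6.0313 10.8906 14.7656 20.3125] v=[-2.3750 4.0625 2.0625 -1.7500]
Step 3: x=[5.4200 11.7832 15.4902 19.8066] v=[-2.4454 3.5704 2.8985 -2.0235]
Step 4: x=[4.9791 12.3438 16.2910 19.3862] v=[-1.7638 2.2423 3.2032 -1.6817]

Answer: 4.9791 12.3438 16.2910 19.3862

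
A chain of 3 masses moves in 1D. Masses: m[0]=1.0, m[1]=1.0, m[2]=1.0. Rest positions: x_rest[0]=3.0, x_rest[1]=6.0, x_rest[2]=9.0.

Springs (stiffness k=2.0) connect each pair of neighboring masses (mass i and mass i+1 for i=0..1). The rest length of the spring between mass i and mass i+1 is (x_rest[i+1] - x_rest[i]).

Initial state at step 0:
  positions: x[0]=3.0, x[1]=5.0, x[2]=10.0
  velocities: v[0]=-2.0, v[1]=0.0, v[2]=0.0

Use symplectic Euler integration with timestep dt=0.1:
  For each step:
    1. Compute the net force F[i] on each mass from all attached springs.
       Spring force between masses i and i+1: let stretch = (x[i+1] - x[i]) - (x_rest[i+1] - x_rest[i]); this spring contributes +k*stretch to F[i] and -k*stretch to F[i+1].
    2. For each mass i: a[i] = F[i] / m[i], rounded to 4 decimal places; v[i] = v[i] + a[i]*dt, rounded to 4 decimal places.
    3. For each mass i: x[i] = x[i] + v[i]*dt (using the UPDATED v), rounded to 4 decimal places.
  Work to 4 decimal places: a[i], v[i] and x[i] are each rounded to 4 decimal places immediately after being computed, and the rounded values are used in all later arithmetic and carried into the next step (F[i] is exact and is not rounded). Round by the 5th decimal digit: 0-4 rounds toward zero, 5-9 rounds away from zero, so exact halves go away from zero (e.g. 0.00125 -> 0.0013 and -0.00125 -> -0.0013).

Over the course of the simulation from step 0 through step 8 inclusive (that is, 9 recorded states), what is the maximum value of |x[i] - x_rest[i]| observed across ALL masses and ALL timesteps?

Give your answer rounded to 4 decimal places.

Answer: 1.7308

Derivation:
Step 0: x=[3.0000 5.0000 10.0000] v=[-2.0000 0.0000 0.0000]
Step 1: x=[2.7800 5.0600 9.9600] v=[-2.2000 0.6000 -0.4000]
Step 2: x=[2.5456 5.1724 9.8820] v=[-2.3440 1.1240 -0.7800]
Step 3: x=[2.3037 5.3265 9.7698] v=[-2.4186 1.5406 -1.1219]
Step 4: x=[2.0623 5.5090 9.6287] v=[-2.4140 1.8247 -1.4106]
Step 5: x=[1.8298 5.7049 9.4653] v=[-2.3247 1.9593 -1.6345]
Step 6: x=[1.6148 5.8985 9.2866] v=[-2.1497 1.9364 -1.7866]
Step 7: x=[1.4255 6.0742 9.1002] v=[-1.8930 1.7573 -1.8642]
Step 8: x=[1.2692 6.2175 8.9133] v=[-1.5633 1.4328 -1.8694]
Max displacement = 1.7308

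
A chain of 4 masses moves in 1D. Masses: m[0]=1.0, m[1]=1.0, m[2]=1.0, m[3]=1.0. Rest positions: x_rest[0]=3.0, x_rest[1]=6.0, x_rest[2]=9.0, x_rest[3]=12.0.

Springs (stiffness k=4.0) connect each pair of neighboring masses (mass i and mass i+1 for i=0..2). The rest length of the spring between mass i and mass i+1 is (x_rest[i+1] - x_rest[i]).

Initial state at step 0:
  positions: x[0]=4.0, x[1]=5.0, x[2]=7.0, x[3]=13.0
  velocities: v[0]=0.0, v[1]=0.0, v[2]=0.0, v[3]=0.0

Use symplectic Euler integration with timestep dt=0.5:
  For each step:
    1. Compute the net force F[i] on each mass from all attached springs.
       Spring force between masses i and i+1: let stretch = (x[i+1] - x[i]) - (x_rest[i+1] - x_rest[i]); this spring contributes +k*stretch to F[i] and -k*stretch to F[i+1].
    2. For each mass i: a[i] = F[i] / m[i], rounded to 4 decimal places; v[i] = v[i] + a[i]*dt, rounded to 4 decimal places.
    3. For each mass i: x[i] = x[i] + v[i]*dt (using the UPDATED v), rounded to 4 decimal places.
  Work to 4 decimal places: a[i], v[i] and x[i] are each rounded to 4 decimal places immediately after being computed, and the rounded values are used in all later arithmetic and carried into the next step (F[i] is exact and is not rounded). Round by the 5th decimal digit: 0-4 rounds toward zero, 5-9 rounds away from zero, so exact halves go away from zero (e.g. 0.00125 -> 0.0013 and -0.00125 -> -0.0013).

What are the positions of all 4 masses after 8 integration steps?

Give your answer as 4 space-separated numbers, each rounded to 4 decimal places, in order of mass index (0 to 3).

Answer: 4.0000 5.0000 7.0000 13.0000

Derivation:
Step 0: x=[4.0000 5.0000 7.0000 13.0000] v=[0.0000 0.0000 0.0000 0.0000]
Step 1: x=[2.0000 6.0000 11.0000 10.0000] v=[-4.0000 2.0000 8.0000 -6.0000]
Step 2: x=[1.0000 8.0000 9.0000 11.0000] v=[-2.0000 4.0000 -4.0000 2.0000]
Step 3: x=[4.0000 4.0000 8.0000 13.0000] v=[6.0000 -8.0000 -2.0000 4.0000]
Step 4: x=[4.0000 4.0000 8.0000 13.0000] v=[0.0000 0.0000 0.0000 0.0000]
Step 5: x=[1.0000 8.0000 9.0000 11.0000] v=[-6.0000 8.0000 2.0000 -4.0000]
Step 6: x=[2.0000 6.0000 11.0000 10.0000] v=[2.0000 -4.0000 4.0000 -2.0000]
Step 7: x=[4.0000 5.0000 7.0000 13.0000] v=[4.0000 -2.0000 -8.0000 6.0000]
Step 8: x=[4.0000 5.0000 7.0000 13.0000] v=[0.0000 0.0000 0.0000 0.0000]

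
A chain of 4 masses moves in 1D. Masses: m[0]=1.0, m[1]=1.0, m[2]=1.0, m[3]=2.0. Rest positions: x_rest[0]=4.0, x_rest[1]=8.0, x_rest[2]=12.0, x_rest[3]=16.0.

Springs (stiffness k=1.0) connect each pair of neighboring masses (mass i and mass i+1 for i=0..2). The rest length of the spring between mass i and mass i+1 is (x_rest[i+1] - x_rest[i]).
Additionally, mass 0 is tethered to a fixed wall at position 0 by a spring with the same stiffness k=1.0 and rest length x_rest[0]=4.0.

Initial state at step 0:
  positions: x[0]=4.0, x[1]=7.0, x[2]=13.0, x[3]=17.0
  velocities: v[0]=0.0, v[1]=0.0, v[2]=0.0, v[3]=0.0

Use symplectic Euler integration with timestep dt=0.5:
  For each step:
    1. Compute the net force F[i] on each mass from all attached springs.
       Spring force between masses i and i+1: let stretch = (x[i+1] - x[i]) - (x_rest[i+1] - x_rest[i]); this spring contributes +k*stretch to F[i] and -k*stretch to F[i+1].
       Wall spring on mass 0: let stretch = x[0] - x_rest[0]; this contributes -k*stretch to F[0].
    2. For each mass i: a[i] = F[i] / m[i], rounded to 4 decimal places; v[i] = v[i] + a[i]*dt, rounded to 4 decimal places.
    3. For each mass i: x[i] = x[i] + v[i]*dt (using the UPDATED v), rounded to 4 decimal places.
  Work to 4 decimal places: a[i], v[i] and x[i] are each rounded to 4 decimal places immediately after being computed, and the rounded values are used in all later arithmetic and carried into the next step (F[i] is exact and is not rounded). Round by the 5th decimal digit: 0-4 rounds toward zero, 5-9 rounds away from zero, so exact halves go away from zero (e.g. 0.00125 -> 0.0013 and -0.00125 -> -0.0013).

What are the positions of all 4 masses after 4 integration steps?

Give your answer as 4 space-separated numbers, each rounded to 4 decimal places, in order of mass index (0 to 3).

Step 0: x=[4.0000 7.0000 13.0000 17.0000] v=[0.0000 0.0000 0.0000 0.0000]
Step 1: x=[3.7500 7.7500 12.5000 17.0000] v=[-0.5000 1.5000 -1.0000 0.0000]
Step 2: x=[3.5625 8.6875 11.9375 16.9375] v=[-0.3750 1.8750 -1.1250 -0.1250]
Step 3: x=[3.7657 9.1563 11.8125 16.7500] v=[0.4063 0.9375 -0.2500 -0.3750]
Step 4: x=[4.3751 8.9415 12.2579 16.4453] v=[1.2188 -0.4297 0.8907 -0.6094]

Answer: 4.3751 8.9415 12.2579 16.4453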